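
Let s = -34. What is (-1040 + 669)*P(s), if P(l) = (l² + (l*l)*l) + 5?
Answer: 14151053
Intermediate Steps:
P(l) = 5 + l² + l³ (P(l) = (l² + l²*l) + 5 = (l² + l³) + 5 = 5 + l² + l³)
(-1040 + 669)*P(s) = (-1040 + 669)*(5 + (-34)² + (-34)³) = -371*(5 + 1156 - 39304) = -371*(-38143) = 14151053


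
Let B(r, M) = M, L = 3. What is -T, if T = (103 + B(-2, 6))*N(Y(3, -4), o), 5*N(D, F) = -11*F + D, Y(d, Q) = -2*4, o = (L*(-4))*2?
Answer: -27904/5 ≈ -5580.8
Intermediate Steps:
o = -24 (o = (3*(-4))*2 = -12*2 = -24)
Y(d, Q) = -8
N(D, F) = -11*F/5 + D/5 (N(D, F) = (-11*F + D)/5 = (D - 11*F)/5 = -11*F/5 + D/5)
T = 27904/5 (T = (103 + 6)*(-11/5*(-24) + (⅕)*(-8)) = 109*(264/5 - 8/5) = 109*(256/5) = 27904/5 ≈ 5580.8)
-T = -1*27904/5 = -27904/5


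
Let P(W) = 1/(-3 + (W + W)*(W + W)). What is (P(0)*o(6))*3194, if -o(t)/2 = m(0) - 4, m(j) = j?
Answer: -25552/3 ≈ -8517.3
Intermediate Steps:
o(t) = 8 (o(t) = -2*(0 - 4) = -2*(-4) = 8)
P(W) = 1/(-3 + 4*W²) (P(W) = 1/(-3 + (2*W)*(2*W)) = 1/(-3 + 4*W²))
(P(0)*o(6))*3194 = (8/(-3 + 4*0²))*3194 = (8/(-3 + 4*0))*3194 = (8/(-3 + 0))*3194 = (8/(-3))*3194 = -⅓*8*3194 = -8/3*3194 = -25552/3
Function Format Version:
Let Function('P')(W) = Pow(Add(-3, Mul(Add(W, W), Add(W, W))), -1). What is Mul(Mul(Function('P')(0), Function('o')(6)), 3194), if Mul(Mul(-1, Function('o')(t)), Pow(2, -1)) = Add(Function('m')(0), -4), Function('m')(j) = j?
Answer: Rational(-25552, 3) ≈ -8517.3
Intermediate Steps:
Function('o')(t) = 8 (Function('o')(t) = Mul(-2, Add(0, -4)) = Mul(-2, -4) = 8)
Function('P')(W) = Pow(Add(-3, Mul(4, Pow(W, 2))), -1) (Function('P')(W) = Pow(Add(-3, Mul(Mul(2, W), Mul(2, W))), -1) = Pow(Add(-3, Mul(4, Pow(W, 2))), -1))
Mul(Mul(Function('P')(0), Function('o')(6)), 3194) = Mul(Mul(Pow(Add(-3, Mul(4, Pow(0, 2))), -1), 8), 3194) = Mul(Mul(Pow(Add(-3, Mul(4, 0)), -1), 8), 3194) = Mul(Mul(Pow(Add(-3, 0), -1), 8), 3194) = Mul(Mul(Pow(-3, -1), 8), 3194) = Mul(Mul(Rational(-1, 3), 8), 3194) = Mul(Rational(-8, 3), 3194) = Rational(-25552, 3)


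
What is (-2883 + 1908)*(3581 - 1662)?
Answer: -1871025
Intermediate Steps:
(-2883 + 1908)*(3581 - 1662) = -975*1919 = -1871025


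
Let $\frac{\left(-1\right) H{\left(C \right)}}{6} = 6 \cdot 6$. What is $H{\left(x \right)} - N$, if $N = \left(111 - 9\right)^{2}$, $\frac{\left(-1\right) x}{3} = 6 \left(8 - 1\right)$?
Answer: $-10620$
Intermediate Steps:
$x = -126$ ($x = - 3 \cdot 6 \left(8 - 1\right) = - 3 \cdot 6 \cdot 7 = \left(-3\right) 42 = -126$)
$H{\left(C \right)} = -216$ ($H{\left(C \right)} = - 6 \cdot 6 \cdot 6 = \left(-6\right) 36 = -216$)
$N = 10404$ ($N = 102^{2} = 10404$)
$H{\left(x \right)} - N = -216 - 10404 = -10620$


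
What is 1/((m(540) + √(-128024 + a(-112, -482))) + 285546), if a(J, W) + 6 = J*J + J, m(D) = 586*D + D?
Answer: 301263/181518848137 - I*√115598/363037696274 ≈ 1.6597e-6 - 9.3653e-10*I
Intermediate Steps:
m(D) = 587*D
a(J, W) = -6 + J + J² (a(J, W) = -6 + (J*J + J) = -6 + (J² + J) = -6 + (J + J²) = -6 + J + J²)
1/((m(540) + √(-128024 + a(-112, -482))) + 285546) = 1/((587*540 + √(-128024 + (-6 - 112 + (-112)²))) + 285546) = 1/((316980 + √(-128024 + (-6 - 112 + 12544))) + 285546) = 1/((316980 + √(-128024 + 12426)) + 285546) = 1/((316980 + √(-115598)) + 285546) = 1/((316980 + I*√115598) + 285546) = 1/(602526 + I*√115598)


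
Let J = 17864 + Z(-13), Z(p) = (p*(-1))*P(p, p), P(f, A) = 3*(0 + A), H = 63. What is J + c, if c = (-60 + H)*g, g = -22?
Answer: 17291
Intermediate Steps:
P(f, A) = 3*A
Z(p) = -3*p² (Z(p) = (p*(-1))*(3*p) = (-p)*(3*p) = -3*p²)
J = 17357 (J = 17864 - 3*(-13)² = 17864 - 3*169 = 17864 - 507 = 17357)
c = -66 (c = (-60 + 63)*(-22) = 3*(-22) = -66)
J + c = 17357 - 66 = 17291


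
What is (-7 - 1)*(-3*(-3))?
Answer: -72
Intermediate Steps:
(-7 - 1)*(-3*(-3)) = -8*9 = -72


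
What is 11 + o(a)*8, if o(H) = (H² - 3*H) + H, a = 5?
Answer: 131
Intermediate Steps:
o(H) = H² - 2*H
11 + o(a)*8 = 11 + (5*(-2 + 5))*8 = 11 + (5*3)*8 = 11 + 15*8 = 11 + 120 = 131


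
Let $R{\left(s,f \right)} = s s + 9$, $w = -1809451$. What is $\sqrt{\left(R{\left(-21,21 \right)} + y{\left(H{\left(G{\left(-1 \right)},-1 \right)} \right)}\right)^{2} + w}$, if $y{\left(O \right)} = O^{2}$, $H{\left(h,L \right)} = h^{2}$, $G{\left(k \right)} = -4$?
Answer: $i \sqrt{1311015} \approx 1145.0 i$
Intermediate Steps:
$R{\left(s,f \right)} = 9 + s^{2}$ ($R{\left(s,f \right)} = s^{2} + 9 = 9 + s^{2}$)
$\sqrt{\left(R{\left(-21,21 \right)} + y{\left(H{\left(G{\left(-1 \right)},-1 \right)} \right)}\right)^{2} + w} = \sqrt{\left(\left(9 + \left(-21\right)^{2}\right) + \left(\left(-4\right)^{2}\right)^{2}\right)^{2} - 1809451} = \sqrt{\left(\left(9 + 441\right) + 16^{2}\right)^{2} - 1809451} = \sqrt{\left(450 + 256\right)^{2} - 1809451} = \sqrt{706^{2} - 1809451} = \sqrt{498436 - 1809451} = \sqrt{-1311015} = i \sqrt{1311015}$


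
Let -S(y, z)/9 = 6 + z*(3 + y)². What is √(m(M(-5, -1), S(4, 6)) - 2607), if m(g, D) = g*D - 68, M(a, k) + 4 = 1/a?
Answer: √8665 ≈ 93.086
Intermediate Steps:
M(a, k) = -4 + 1/a
S(y, z) = -54 - 9*z*(3 + y)² (S(y, z) = -9*(6 + z*(3 + y)²) = -54 - 9*z*(3 + y)²)
m(g, D) = -68 + D*g (m(g, D) = D*g - 68 = -68 + D*g)
√(m(M(-5, -1), S(4, 6)) - 2607) = √((-68 + (-54 - 9*6*(3 + 4)²)*(-4 + 1/(-5))) - 2607) = √((-68 + (-54 - 9*6*7²)*(-4 - ⅕)) - 2607) = √((-68 + (-54 - 9*6*49)*(-21/5)) - 2607) = √((-68 + (-54 - 2646)*(-21/5)) - 2607) = √((-68 - 2700*(-21/5)) - 2607) = √((-68 + 11340) - 2607) = √(11272 - 2607) = √8665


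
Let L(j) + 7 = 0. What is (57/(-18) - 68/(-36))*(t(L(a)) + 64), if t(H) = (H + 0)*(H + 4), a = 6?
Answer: -1955/18 ≈ -108.61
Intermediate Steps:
L(j) = -7 (L(j) = -7 + 0 = -7)
t(H) = H*(4 + H)
(57/(-18) - 68/(-36))*(t(L(a)) + 64) = (57/(-18) - 68/(-36))*(-7*(4 - 7) + 64) = (57*(-1/18) - 68*(-1/36))*(-7*(-3) + 64) = (-19/6 + 17/9)*(21 + 64) = -23/18*85 = -1955/18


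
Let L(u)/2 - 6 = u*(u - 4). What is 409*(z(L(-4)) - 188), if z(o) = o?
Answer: -45808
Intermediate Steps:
L(u) = 12 + 2*u*(-4 + u) (L(u) = 12 + 2*(u*(u - 4)) = 12 + 2*(u*(-4 + u)) = 12 + 2*u*(-4 + u))
409*(z(L(-4)) - 188) = 409*((12 - 8*(-4) + 2*(-4)**2) - 188) = 409*((12 + 32 + 2*16) - 188) = 409*((12 + 32 + 32) - 188) = 409*(76 - 188) = 409*(-112) = -45808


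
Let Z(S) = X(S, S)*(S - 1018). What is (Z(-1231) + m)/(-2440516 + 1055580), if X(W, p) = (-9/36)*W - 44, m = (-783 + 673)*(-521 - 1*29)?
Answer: 304385/791392 ≈ 0.38462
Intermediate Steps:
m = 60500 (m = -110*(-521 - 29) = -110*(-550) = 60500)
X(W, p) = -44 - W/4 (X(W, p) = (-9*1/36)*W - 44 = -W/4 - 44 = -44 - W/4)
Z(S) = (-1018 + S)*(-44 - S/4) (Z(S) = (-44 - S/4)*(S - 1018) = (-44 - S/4)*(-1018 + S) = (-1018 + S)*(-44 - S/4))
(Z(-1231) + m)/(-2440516 + 1055580) = (-(-1018 - 1231)*(176 - 1231)/4 + 60500)/(-2440516 + 1055580) = (-¼*(-2249)*(-1055) + 60500)/(-1384936) = (-2372695/4 + 60500)*(-1/1384936) = -2130695/4*(-1/1384936) = 304385/791392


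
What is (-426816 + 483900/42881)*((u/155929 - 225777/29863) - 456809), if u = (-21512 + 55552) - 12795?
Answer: 38931053074068650509810836/199675707841487 ≈ 1.9497e+11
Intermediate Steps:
u = 21245 (u = 34040 - 12795 = 21245)
(-426816 + 483900/42881)*((u/155929 - 225777/29863) - 456809) = (-426816 + 483900/42881)*((21245/155929 - 225777/29863) - 456809) = -18301812996*(-34570742398/4656507727 - 456809)/42881 = -18301812996/42881*(-2127169209005541/4656507727) = 38931053074068650509810836/199675707841487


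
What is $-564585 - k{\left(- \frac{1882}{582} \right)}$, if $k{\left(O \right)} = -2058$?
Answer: $-562527$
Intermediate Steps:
$-564585 - k{\left(- \frac{1882}{582} \right)} = -564585 - -2058 = -564585 + 2058 = -562527$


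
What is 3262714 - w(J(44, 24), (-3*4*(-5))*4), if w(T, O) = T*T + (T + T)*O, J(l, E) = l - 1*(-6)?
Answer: 3236214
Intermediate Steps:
J(l, E) = 6 + l (J(l, E) = l + 6 = 6 + l)
w(T, O) = T² + 2*O*T (w(T, O) = T² + (2*T)*O = T² + 2*O*T)
3262714 - w(J(44, 24), (-3*4*(-5))*4) = 3262714 - (6 + 44)*((6 + 44) + 2*((-3*4*(-5))*4)) = 3262714 - 50*(50 + 2*(-12*(-5)*4)) = 3262714 - 50*(50 + 2*(60*4)) = 3262714 - 50*(50 + 2*240) = 3262714 - 50*(50 + 480) = 3262714 - 50*530 = 3262714 - 1*26500 = 3262714 - 26500 = 3236214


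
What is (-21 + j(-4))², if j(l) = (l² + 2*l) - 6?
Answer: 361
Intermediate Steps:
j(l) = -6 + l² + 2*l
(-21 + j(-4))² = (-21 + (-6 + (-4)² + 2*(-4)))² = (-21 + (-6 + 16 - 8))² = (-21 + 2)² = (-19)² = 361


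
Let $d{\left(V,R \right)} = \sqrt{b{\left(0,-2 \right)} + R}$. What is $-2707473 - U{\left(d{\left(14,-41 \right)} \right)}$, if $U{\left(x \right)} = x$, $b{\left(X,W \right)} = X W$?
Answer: $-2707473 - i \sqrt{41} \approx -2.7075 \cdot 10^{6} - 6.4031 i$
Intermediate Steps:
$b{\left(X,W \right)} = W X$
$d{\left(V,R \right)} = \sqrt{R}$ ($d{\left(V,R \right)} = \sqrt{\left(-2\right) 0 + R} = \sqrt{0 + R} = \sqrt{R}$)
$-2707473 - U{\left(d{\left(14,-41 \right)} \right)} = -2707473 - \sqrt{-41} = -2707473 - i \sqrt{41}$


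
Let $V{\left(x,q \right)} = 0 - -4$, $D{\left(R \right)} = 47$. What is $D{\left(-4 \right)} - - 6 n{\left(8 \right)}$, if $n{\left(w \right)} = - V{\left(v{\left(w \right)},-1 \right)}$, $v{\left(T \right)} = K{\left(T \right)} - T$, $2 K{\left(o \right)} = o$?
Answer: $23$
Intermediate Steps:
$K{\left(o \right)} = \frac{o}{2}$
$v{\left(T \right)} = - \frac{T}{2}$ ($v{\left(T \right)} = \frac{T}{2} - T = - \frac{T}{2}$)
$V{\left(x,q \right)} = 4$ ($V{\left(x,q \right)} = 0 + 4 = 4$)
$n{\left(w \right)} = -4$ ($n{\left(w \right)} = \left(-1\right) 4 = -4$)
$D{\left(-4 \right)} - - 6 n{\left(8 \right)} = 47 - \left(-6\right) \left(-4\right) = 47 - 24 = 23$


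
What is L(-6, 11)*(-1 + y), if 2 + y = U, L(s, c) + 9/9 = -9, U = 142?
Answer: -1390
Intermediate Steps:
L(s, c) = -10 (L(s, c) = -1 - 9 = -10)
y = 140 (y = -2 + 142 = 140)
L(-6, 11)*(-1 + y) = -10*(-1 + 140) = -10*139 = -1390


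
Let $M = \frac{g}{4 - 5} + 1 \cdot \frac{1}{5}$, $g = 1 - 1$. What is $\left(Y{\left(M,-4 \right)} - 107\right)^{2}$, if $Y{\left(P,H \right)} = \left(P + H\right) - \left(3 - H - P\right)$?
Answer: $\frac{345744}{25} \approx 13830.0$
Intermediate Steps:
$g = 0$ ($g = 1 - 1 = 0$)
$M = \frac{1}{5}$ ($M = \frac{0}{4 - 5} + 1 \cdot \frac{1}{5} = \frac{0}{-1} + 1 \cdot \frac{1}{5} = 0 \left(-1\right) + \frac{1}{5} = 0 + \frac{1}{5} = \frac{1}{5} \approx 0.2$)
$Y{\left(P,H \right)} = -3 + 2 H + 2 P$ ($Y{\left(P,H \right)} = \left(H + P\right) - \left(3 - H - P\right) = \left(H + P\right) + \left(-3 + H + P\right) = -3 + 2 H + 2 P$)
$\left(Y{\left(M,-4 \right)} - 107\right)^{2} = \left(\left(-3 + 2 \left(-4\right) + 2 \cdot \frac{1}{5}\right) - 107\right)^{2} = \left(\left(-3 - 8 + \frac{2}{5}\right) - 107\right)^{2} = \left(- \frac{53}{5} - 107\right)^{2} = \left(- \frac{588}{5}\right)^{2} = \frac{345744}{25}$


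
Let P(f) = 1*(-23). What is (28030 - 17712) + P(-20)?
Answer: 10295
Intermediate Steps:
P(f) = -23
(28030 - 17712) + P(-20) = (28030 - 17712) - 23 = 10318 - 23 = 10295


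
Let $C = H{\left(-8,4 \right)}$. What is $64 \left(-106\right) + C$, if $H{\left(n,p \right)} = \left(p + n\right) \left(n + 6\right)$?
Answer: $-6776$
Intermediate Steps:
$H{\left(n,p \right)} = \left(6 + n\right) \left(n + p\right)$ ($H{\left(n,p \right)} = \left(n + p\right) \left(6 + n\right) = \left(6 + n\right) \left(n + p\right)$)
$C = 8$ ($C = \left(-8\right)^{2} + 6 \left(-8\right) + 6 \cdot 4 - 32 = 64 - 48 + 24 - 32 = 8$)
$64 \left(-106\right) + C = 64 \left(-106\right) + 8 = -6784 + 8 = -6776$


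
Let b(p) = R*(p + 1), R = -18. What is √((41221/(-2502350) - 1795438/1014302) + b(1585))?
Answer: I*√1839219392496604161621963274/253813860970 ≈ 168.97*I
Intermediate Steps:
b(p) = -18 - 18*p (b(p) = -18*(p + 1) = -18*(1 + p) = -18 - 18*p)
√((41221/(-2502350) - 1795438/1014302) + b(1585)) = √((41221/(-2502350) - 1795438/1014302) + (-18 - 18*1585)) = √((41221*(-1/2502350) - 1795438*1/1014302) + (-18 - 28530)) = √((-41221/2502350 - 897719/507151) - 28548) = √(-2267312411021/1269069304850 - 28548) = √(-36231657827268821/1269069304850) = I*√1839219392496604161621963274/253813860970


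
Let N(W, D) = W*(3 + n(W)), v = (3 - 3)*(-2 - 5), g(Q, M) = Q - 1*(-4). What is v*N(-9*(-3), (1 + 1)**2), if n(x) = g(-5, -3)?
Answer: 0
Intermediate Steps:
g(Q, M) = 4 + Q (g(Q, M) = Q + 4 = 4 + Q)
v = 0 (v = 0*(-7) = 0)
n(x) = -1 (n(x) = 4 - 5 = -1)
N(W, D) = 2*W (N(W, D) = W*(3 - 1) = W*2 = 2*W)
v*N(-9*(-3), (1 + 1)**2) = 0*(2*(-9*(-3))) = 0*(2*27) = 0*54 = 0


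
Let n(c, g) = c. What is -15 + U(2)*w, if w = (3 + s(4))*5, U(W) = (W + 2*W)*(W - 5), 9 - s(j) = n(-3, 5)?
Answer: -1365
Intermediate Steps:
s(j) = 12 (s(j) = 9 - 1*(-3) = 9 + 3 = 12)
U(W) = 3*W*(-5 + W) (U(W) = (3*W)*(-5 + W) = 3*W*(-5 + W))
w = 75 (w = (3 + 12)*5 = 15*5 = 75)
-15 + U(2)*w = -15 + (3*2*(-5 + 2))*75 = -15 + (3*2*(-3))*75 = -15 - 18*75 = -15 - 1350 = -1365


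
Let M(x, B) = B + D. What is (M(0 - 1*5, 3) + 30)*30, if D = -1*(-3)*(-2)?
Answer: 810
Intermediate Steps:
D = -6 (D = 3*(-2) = -6)
M(x, B) = -6 + B (M(x, B) = B - 6 = -6 + B)
(M(0 - 1*5, 3) + 30)*30 = ((-6 + 3) + 30)*30 = (-3 + 30)*30 = 27*30 = 810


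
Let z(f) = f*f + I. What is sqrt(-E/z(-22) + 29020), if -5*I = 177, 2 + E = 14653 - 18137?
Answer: sqrt(146040137470)/2243 ≈ 170.38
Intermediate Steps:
E = -3486 (E = -2 + (14653 - 18137) = -2 - 3484 = -3486)
I = -177/5 (I = -1/5*177 = -177/5 ≈ -35.400)
z(f) = -177/5 + f**2 (z(f) = f*f - 177/5 = f**2 - 177/5 = -177/5 + f**2)
sqrt(-E/z(-22) + 29020) = sqrt(-(-3486)/(-177/5 + (-22)**2) + 29020) = sqrt(-(-3486)/(-177/5 + 484) + 29020) = sqrt(-(-3486)/2243/5 + 29020) = sqrt(-(-3486)*5/2243 + 29020) = sqrt(-1*(-17430/2243) + 29020) = sqrt(17430/2243 + 29020) = sqrt(65109290/2243) = sqrt(146040137470)/2243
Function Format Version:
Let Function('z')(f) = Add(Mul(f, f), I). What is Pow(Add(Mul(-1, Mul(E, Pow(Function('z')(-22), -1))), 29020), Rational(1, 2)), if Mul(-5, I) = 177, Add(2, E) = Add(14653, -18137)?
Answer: Mul(Rational(1, 2243), Pow(146040137470, Rational(1, 2))) ≈ 170.38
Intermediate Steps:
E = -3486 (E = Add(-2, Add(14653, -18137)) = Add(-2, -3484) = -3486)
I = Rational(-177, 5) (I = Mul(Rational(-1, 5), 177) = Rational(-177, 5) ≈ -35.400)
Function('z')(f) = Add(Rational(-177, 5), Pow(f, 2)) (Function('z')(f) = Add(Mul(f, f), Rational(-177, 5)) = Add(Pow(f, 2), Rational(-177, 5)) = Add(Rational(-177, 5), Pow(f, 2)))
Pow(Add(Mul(-1, Mul(E, Pow(Function('z')(-22), -1))), 29020), Rational(1, 2)) = Pow(Add(Mul(-1, Mul(-3486, Pow(Add(Rational(-177, 5), Pow(-22, 2)), -1))), 29020), Rational(1, 2)) = Pow(Add(Mul(-1, Mul(-3486, Pow(Add(Rational(-177, 5), 484), -1))), 29020), Rational(1, 2)) = Pow(Add(Mul(-1, Mul(-3486, Pow(Rational(2243, 5), -1))), 29020), Rational(1, 2)) = Pow(Add(Mul(-1, Mul(-3486, Rational(5, 2243))), 29020), Rational(1, 2)) = Pow(Add(Mul(-1, Rational(-17430, 2243)), 29020), Rational(1, 2)) = Pow(Add(Rational(17430, 2243), 29020), Rational(1, 2)) = Pow(Rational(65109290, 2243), Rational(1, 2)) = Mul(Rational(1, 2243), Pow(146040137470, Rational(1, 2)))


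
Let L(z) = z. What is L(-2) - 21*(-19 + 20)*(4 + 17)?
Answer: -443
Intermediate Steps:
L(-2) - 21*(-19 + 20)*(4 + 17) = -2 - 21*(-19 + 20)*(4 + 17) = -2 - 21*21 = -2 - 441 = -443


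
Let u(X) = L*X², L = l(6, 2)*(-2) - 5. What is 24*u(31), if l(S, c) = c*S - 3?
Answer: -530472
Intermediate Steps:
l(S, c) = -3 + S*c (l(S, c) = S*c - 3 = -3 + S*c)
L = -23 (L = (-3 + 6*2)*(-2) - 5 = (-3 + 12)*(-2) - 5 = 9*(-2) - 5 = -18 - 5 = -23)
u(X) = -23*X²
24*u(31) = 24*(-23*31²) = 24*(-23*961) = 24*(-22103) = -530472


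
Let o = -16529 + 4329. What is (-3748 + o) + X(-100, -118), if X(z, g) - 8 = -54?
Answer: -15994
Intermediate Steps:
X(z, g) = -46 (X(z, g) = 8 - 54 = -46)
o = -12200
(-3748 + o) + X(-100, -118) = (-3748 - 12200) - 46 = -15948 - 46 = -15994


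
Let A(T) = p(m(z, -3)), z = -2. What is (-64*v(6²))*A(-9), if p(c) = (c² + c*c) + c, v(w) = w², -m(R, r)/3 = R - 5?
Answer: -74898432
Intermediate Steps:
m(R, r) = 15 - 3*R (m(R, r) = -3*(R - 5) = -3*(-5 + R) = 15 - 3*R)
p(c) = c + 2*c² (p(c) = (c² + c²) + c = 2*c² + c = c + 2*c²)
A(T) = 903 (A(T) = (15 - 3*(-2))*(1 + 2*(15 - 3*(-2))) = (15 + 6)*(1 + 2*(15 + 6)) = 21*(1 + 2*21) = 21*(1 + 42) = 21*43 = 903)
(-64*v(6²))*A(-9) = -64*(6²)²*903 = -64*36²*903 = -64*1296*903 = -82944*903 = -74898432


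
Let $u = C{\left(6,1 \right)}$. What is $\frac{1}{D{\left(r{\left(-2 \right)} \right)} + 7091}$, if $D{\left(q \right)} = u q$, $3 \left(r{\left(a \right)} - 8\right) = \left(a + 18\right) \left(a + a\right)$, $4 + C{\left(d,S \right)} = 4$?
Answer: $\frac{1}{7091} \approx 0.00014102$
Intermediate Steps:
$C{\left(d,S \right)} = 0$ ($C{\left(d,S \right)} = -4 + 4 = 0$)
$u = 0$
$r{\left(a \right)} = 8 + \frac{2 a \left(18 + a\right)}{3}$ ($r{\left(a \right)} = 8 + \frac{\left(a + 18\right) \left(a + a\right)}{3} = 8 + \frac{\left(18 + a\right) 2 a}{3} = 8 + \frac{2 a \left(18 + a\right)}{3}$)
$D{\left(q \right)} = 0$ ($D{\left(q \right)} = 0 q = 0$)
$\frac{1}{D{\left(r{\left(-2 \right)} \right)} + 7091} = \frac{1}{0 + 7091} = \frac{1}{7091}$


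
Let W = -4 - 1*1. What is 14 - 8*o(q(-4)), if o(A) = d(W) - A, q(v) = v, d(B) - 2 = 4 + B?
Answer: -26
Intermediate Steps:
W = -5 (W = -4 - 1 = -5)
d(B) = 6 + B (d(B) = 2 + (4 + B) = 6 + B)
o(A) = 1 - A (o(A) = (6 - 5) - A = 1 - A)
14 - 8*o(q(-4)) = 14 - 8*(1 - 1*(-4)) = 14 - 8*(1 + 4) = 14 - 8*5 = 14 - 40 = -26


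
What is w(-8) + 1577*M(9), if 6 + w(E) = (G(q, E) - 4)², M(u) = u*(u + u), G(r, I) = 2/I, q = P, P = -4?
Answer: 4087777/16 ≈ 2.5549e+5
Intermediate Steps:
q = -4
M(u) = 2*u² (M(u) = u*(2*u) = 2*u²)
w(E) = -6 + (-4 + 2/E)² (w(E) = -6 + (2/E - 4)² = -6 + (-4 + 2/E)²)
w(-8) + 1577*M(9) = (10 - 16/(-8) + 4/(-8)²) + 1577*(2*9²) = (10 - 16*(-⅛) + 4*(1/64)) + 1577*(2*81) = (10 + 2 + 1/16) + 1577*162 = 193/16 + 255474 = 4087777/16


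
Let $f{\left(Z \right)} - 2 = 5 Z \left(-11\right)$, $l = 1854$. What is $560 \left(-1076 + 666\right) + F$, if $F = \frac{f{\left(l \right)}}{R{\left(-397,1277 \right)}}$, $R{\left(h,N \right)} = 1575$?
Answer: $- \frac{361721968}{1575} \approx -2.2966 \cdot 10^{5}$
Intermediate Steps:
$f{\left(Z \right)} = 2 - 55 Z$ ($f{\left(Z \right)} = 2 + 5 Z \left(-11\right) = 2 - 55 Z$)
$F = - \frac{101968}{1575}$ ($F = \frac{2 - 101970}{1575} = \left(2 - 101970\right) \frac{1}{1575} = \left(-101968\right) \frac{1}{1575} = - \frac{101968}{1575} \approx -64.742$)
$560 \left(-1076 + 666\right) + F = 560 \left(-1076 + 666\right) - \frac{101968}{1575} = 560 \left(-410\right) - \frac{101968}{1575} = -229600 - \frac{101968}{1575} = - \frac{361721968}{1575}$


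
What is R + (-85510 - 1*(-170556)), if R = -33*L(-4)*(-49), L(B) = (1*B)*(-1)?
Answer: 91514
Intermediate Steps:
L(B) = -B (L(B) = B*(-1) = -B)
R = 6468 (R = -(-33)*(-4)*(-49) = -33*4*(-49) = -132*(-49) = 6468)
R + (-85510 - 1*(-170556)) = 6468 + (-85510 - 1*(-170556)) = 6468 + (-85510 + 170556) = 6468 + 85046 = 91514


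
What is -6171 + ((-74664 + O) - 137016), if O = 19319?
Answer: -198532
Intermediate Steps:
-6171 + ((-74664 + O) - 137016) = -6171 + ((-74664 + 19319) - 137016) = -6171 + (-55345 - 137016) = -6171 - 192361 = -198532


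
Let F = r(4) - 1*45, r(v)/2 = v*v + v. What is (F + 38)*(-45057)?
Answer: -1486881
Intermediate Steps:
r(v) = 2*v + 2*v² (r(v) = 2*(v*v + v) = 2*(v² + v) = 2*(v + v²) = 2*v + 2*v²)
F = -5 (F = 2*4*(1 + 4) - 1*45 = 2*4*5 - 45 = 40 - 45 = -5)
(F + 38)*(-45057) = (-5 + 38)*(-45057) = 33*(-45057) = -1486881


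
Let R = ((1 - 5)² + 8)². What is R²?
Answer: 331776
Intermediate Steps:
R = 576 (R = ((-4)² + 8)² = (16 + 8)² = 24² = 576)
R² = 576² = 331776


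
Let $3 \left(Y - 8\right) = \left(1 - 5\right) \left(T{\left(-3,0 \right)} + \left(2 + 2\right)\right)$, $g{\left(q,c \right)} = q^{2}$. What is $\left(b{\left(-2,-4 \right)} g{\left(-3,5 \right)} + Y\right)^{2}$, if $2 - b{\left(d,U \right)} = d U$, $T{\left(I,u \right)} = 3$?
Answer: $\frac{27556}{9} \approx 3061.8$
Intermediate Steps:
$Y = - \frac{4}{3}$ ($Y = 8 + \frac{\left(1 - 5\right) \left(3 + \left(2 + 2\right)\right)}{3} = 8 + \frac{\left(-4\right) \left(3 + 4\right)}{3} = 8 + \frac{\left(-4\right) 7}{3} = 8 + \frac{1}{3} \left(-28\right) = 8 - \frac{28}{3} = - \frac{4}{3} \approx -1.3333$)
$b{\left(d,U \right)} = 2 - U d$ ($b{\left(d,U \right)} = 2 - d U = 2 - U d$)
$\left(b{\left(-2,-4 \right)} g{\left(-3,5 \right)} + Y\right)^{2} = \left(\left(2 - \left(-4\right) \left(-2\right)\right) \left(-3\right)^{2} - \frac{4}{3}\right)^{2} = \left(\left(2 - 8\right) 9 - \frac{4}{3}\right)^{2} = \left(\left(-6\right) 9 - \frac{4}{3}\right)^{2} = \left(-54 - \frac{4}{3}\right)^{2} = \left(- \frac{166}{3}\right)^{2} = \frac{27556}{9}$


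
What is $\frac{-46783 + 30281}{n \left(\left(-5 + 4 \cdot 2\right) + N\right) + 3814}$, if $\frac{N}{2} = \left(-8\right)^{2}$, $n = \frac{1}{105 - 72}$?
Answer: $- \frac{544566}{125993} \approx -4.3222$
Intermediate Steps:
$n = \frac{1}{33} \approx 0.030303$
$N = 128$ ($N = 2 \left(-8\right)^{2} = 2 \cdot 64 = 128$)
$\frac{-46783 + 30281}{n \left(\left(-5 + 4 \cdot 2\right) + N\right) + 3814} = \frac{-46783 + 30281}{\frac{\left(-5 + 4 \cdot 2\right) + 128}{33} + 3814} = - \frac{16502}{\frac{\left(-5 + 8\right) + 128}{33} + 3814} = - \frac{16502}{\frac{3 + 128}{33} + 3814} = - \frac{16502}{\frac{1}{33} \cdot 131 + 3814} = - \frac{16502}{\frac{131}{33} + 3814} = - \frac{16502}{\frac{125993}{33}} = \left(-16502\right) \frac{33}{125993} = - \frac{544566}{125993}$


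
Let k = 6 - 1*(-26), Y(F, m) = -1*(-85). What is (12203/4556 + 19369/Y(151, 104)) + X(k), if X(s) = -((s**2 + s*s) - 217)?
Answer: -36458273/22780 ≈ -1600.5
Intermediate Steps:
Y(F, m) = 85
k = 32 (k = 6 + 26 = 32)
X(s) = 217 - 2*s**2 (X(s) = -((s**2 + s**2) - 217) = -(2*s**2 - 217) = -(-217 + 2*s**2) = 217 - 2*s**2)
(12203/4556 + 19369/Y(151, 104)) + X(k) = (12203/4556 + 19369/85) + (217 - 2*32**2) = (12203*(1/4556) + 19369*(1/85)) + (217 - 2*1024) = (12203/4556 + 19369/85) + (217 - 2048) = 5251907/22780 - 1831 = -36458273/22780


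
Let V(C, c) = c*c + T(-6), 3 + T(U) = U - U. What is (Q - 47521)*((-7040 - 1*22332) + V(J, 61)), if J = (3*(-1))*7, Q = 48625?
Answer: -28322016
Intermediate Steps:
J = -21 (J = -3*7 = -21)
T(U) = -3 (T(U) = -3 + (U - U) = -3 + 0 = -3)
V(C, c) = -3 + c**2 (V(C, c) = c*c - 3 = c**2 - 3 = -3 + c**2)
(Q - 47521)*((-7040 - 1*22332) + V(J, 61)) = (48625 - 47521)*((-7040 - 1*22332) + (-3 + 61**2)) = 1104*((-7040 - 22332) + (-3 + 3721)) = 1104*(-29372 + 3718) = 1104*(-25654) = -28322016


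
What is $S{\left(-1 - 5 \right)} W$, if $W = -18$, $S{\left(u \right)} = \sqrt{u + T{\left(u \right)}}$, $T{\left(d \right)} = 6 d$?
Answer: $- 18 i \sqrt{42} \approx - 116.65 i$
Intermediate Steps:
$S{\left(u \right)} = \sqrt{7} \sqrt{u}$ ($S{\left(u \right)} = \sqrt{u + 6 u} = \sqrt{7 u} = \sqrt{7} \sqrt{u}$)
$S{\left(-1 - 5 \right)} W = \sqrt{7} \sqrt{-1 - 5} \left(-18\right) = \sqrt{7} \sqrt{-6} \left(-18\right) = \sqrt{7} i \sqrt{6} \left(-18\right) = i \sqrt{42} \left(-18\right) = - 18 i \sqrt{42}$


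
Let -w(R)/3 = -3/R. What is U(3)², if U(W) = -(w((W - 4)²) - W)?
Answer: 36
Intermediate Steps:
w(R) = 9/R (w(R) = -(-9)/R = 9/R)
U(W) = W - 9/(-4 + W)² (U(W) = -(9/((W - 4)²) - W) = -(9/((-4 + W)²) - W) = -(9/(-4 + W)² - W) = -(-W + 9/(-4 + W)²) = W - 9/(-4 + W)²)
U(3)² = (3 - 9/(-4 + 3)²)² = (3 - 9/(-1)²)² = (3 - 9*1)² = (3 - 9)² = (-6)² = 36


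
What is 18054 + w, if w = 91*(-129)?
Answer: 6315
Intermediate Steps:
w = -11739
18054 + w = 18054 - 11739 = 6315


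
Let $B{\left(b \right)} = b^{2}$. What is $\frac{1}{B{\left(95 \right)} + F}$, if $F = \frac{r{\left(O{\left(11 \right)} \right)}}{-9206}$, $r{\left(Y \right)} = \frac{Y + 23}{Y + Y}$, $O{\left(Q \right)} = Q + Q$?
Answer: $\frac{405064}{3655702555} \approx 0.0001108$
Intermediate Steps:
$O{\left(Q \right)} = 2 Q$
$r{\left(Y \right)} = \frac{23 + Y}{2 Y}$
$F = - \frac{45}{405064}$ ($F = \frac{\frac{1}{2} \frac{1}{2 \cdot 11} \left(23 + 2 \cdot 11\right)}{-9206} = \frac{23 + 22}{2 \cdot 22} \left(- \frac{1}{9206}\right) = \frac{1}{2} \cdot \frac{1}{22} \cdot 45 \left(- \frac{1}{9206}\right) = \frac{45}{44} \left(- \frac{1}{9206}\right) = - \frac{45}{405064} \approx -0.00011109$)
$\frac{1}{B{\left(95 \right)} + F} = \frac{1}{95^{2} - \frac{45}{405064}} = \frac{1}{9025 - \frac{45}{405064}} = \frac{1}{\frac{3655702555}{405064}} = \frac{405064}{3655702555}$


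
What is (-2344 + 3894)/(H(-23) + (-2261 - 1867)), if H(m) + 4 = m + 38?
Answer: -1550/4117 ≈ -0.37649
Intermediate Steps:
H(m) = 34 + m (H(m) = -4 + (m + 38) = -4 + (38 + m) = 34 + m)
(-2344 + 3894)/(H(-23) + (-2261 - 1867)) = (-2344 + 3894)/((34 - 23) + (-2261 - 1867)) = 1550/(11 - 4128) = 1550/(-4117) = 1550*(-1/4117) = -1550/4117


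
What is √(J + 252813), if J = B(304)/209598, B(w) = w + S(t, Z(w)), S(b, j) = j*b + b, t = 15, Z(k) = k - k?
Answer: √11106409275533814/209598 ≈ 502.81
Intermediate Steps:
Z(k) = 0
S(b, j) = b + b*j (S(b, j) = b*j + b = b + b*j)
B(w) = 15 + w (B(w) = w + 15*(1 + 0) = w + 15*1 = w + 15 = 15 + w)
J = 319/209598 (J = (15 + 304)/209598 = 319*(1/209598) = 319/209598 ≈ 0.0015220)
√(J + 252813) = √(319/209598 + 252813) = √(52989099493/209598) = √11106409275533814/209598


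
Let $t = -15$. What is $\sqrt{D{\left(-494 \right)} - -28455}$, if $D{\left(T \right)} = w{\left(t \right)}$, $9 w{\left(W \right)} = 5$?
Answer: $\frac{10 \sqrt{2561}}{3} \approx 168.69$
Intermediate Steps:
$w{\left(W \right)} = \frac{5}{9}$ ($w{\left(W \right)} = \frac{1}{9} \cdot 5 = \frac{5}{9}$)
$D{\left(T \right)} = \frac{5}{9}$
$\sqrt{D{\left(-494 \right)} - -28455} = \sqrt{\frac{5}{9} - -28455} = \sqrt{\frac{5}{9} + 28455} = \sqrt{\frac{256100}{9}} = \frac{10 \sqrt{2561}}{3}$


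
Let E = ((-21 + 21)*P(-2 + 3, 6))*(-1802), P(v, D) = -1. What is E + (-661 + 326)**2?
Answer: 112225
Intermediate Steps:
E = 0 (E = ((-21 + 21)*(-1))*(-1802) = (0*(-1))*(-1802) = 0*(-1802) = 0)
E + (-661 + 326)**2 = 0 + (-661 + 326)**2 = 0 + (-335)**2 = 0 + 112225 = 112225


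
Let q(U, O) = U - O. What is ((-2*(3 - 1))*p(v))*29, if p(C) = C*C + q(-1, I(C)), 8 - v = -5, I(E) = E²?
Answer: 116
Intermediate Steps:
v = 13 (v = 8 - 1*(-5) = 8 + 5 = 13)
p(C) = -1 (p(C) = C*C + (-1 - C²) = C² + (-1 - C²) = -1)
((-2*(3 - 1))*p(v))*29 = (-2*(3 - 1)*(-1))*29 = (-2*2*(-1))*29 = -4*(-1)*29 = 4*29 = 116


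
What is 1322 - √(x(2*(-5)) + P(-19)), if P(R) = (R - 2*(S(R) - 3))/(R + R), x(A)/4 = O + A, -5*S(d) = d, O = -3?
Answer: 1322 - I*√1857630/190 ≈ 1322.0 - 7.1734*I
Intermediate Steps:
S(d) = -d/5
x(A) = -12 + 4*A (x(A) = 4*(-3 + A) = -12 + 4*A)
P(R) = (6 + 7*R/5)/(2*R) (P(R) = (R - 2*(-R/5 - 3))/(R + R) = (R - 2*(-3 - R/5))/((2*R)) = (R + (6 + 2*R/5))*(1/(2*R)) = (6 + 7*R/5)*(1/(2*R)) = (6 + 7*R/5)/(2*R))
1322 - √(x(2*(-5)) + P(-19)) = 1322 - √((-12 + 4*(2*(-5))) + (7/10 + 3/(-19))) = 1322 - √((-12 + 4*(-10)) + (7/10 + 3*(-1/19))) = 1322 - √((-12 - 40) + (7/10 - 3/19)) = 1322 - √(-52 + 103/190) = 1322 - √(-9777/190) = 1322 - I*√1857630/190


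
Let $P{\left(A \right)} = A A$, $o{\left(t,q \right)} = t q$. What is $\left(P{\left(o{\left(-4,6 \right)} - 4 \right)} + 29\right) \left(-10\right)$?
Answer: $-8130$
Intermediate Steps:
$o{\left(t,q \right)} = q t$
$P{\left(A \right)} = A^{2}$
$\left(P{\left(o{\left(-4,6 \right)} - 4 \right)} + 29\right) \left(-10\right) = \left(\left(6 \left(-4\right) - 4\right)^{2} + 29\right) \left(-10\right) = \left(\left(-24 - 4\right)^{2} + 29\right) \left(-10\right) = \left(\left(-28\right)^{2} + 29\right) \left(-10\right) = \left(784 + 29\right) \left(-10\right) = 813 \left(-10\right) = -8130$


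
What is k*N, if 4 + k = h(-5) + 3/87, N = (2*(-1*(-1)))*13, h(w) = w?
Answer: -6760/29 ≈ -233.10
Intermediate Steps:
N = 26 (N = (2*1)*13 = 2*13 = 26)
k = -260/29 (k = -4 + (-5 + 3/87) = -4 + (-5 + 3*(1/87)) = -4 + (-5 + 1/29) = -4 - 144/29 = -260/29 ≈ -8.9655)
k*N = -260/29*26 = -6760/29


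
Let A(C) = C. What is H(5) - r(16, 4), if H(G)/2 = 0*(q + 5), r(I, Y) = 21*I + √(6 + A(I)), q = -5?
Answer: -336 - √22 ≈ -340.69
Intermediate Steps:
r(I, Y) = √(6 + I) + 21*I (r(I, Y) = 21*I + √(6 + I) = √(6 + I) + 21*I)
H(G) = 0 (H(G) = 2*(0*(-5 + 5)) = 2*(0*0) = 2*0 = 0)
H(5) - r(16, 4) = 0 - (√(6 + 16) + 21*16) = 0 - (√22 + 336) = 0 - (336 + √22) = 0 + (-336 - √22) = -336 - √22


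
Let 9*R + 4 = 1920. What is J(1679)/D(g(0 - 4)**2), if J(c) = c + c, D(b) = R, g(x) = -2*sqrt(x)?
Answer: 15111/958 ≈ 15.773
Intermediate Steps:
R = 1916/9 (R = -4/9 + (1/9)*1920 = -4/9 + 640/3 = 1916/9 ≈ 212.89)
D(b) = 1916/9
J(c) = 2*c
J(1679)/D(g(0 - 4)**2) = (2*1679)/(1916/9) = 3358*(9/1916) = 15111/958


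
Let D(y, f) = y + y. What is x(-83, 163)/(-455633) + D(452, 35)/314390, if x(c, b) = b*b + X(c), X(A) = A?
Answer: -96524894/1746908035 ≈ -0.055255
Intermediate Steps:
D(y, f) = 2*y
x(c, b) = c + b² (x(c, b) = b*b + c = b² + c = c + b²)
x(-83, 163)/(-455633) + D(452, 35)/314390 = (-83 + 163²)/(-455633) + (2*452)/314390 = (-83 + 26569)*(-1/455633) + 904*(1/314390) = 26486*(-1/455633) + 452/157195 = -646/11113 + 452/157195 = -96524894/1746908035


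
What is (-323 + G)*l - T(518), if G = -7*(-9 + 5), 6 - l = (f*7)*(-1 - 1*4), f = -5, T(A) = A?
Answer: 49337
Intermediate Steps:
l = -169 (l = 6 - (-5*7)*(-1 - 1*4) = 6 - (-35)*(-1 - 4) = 6 - (-35)*(-5) = 6 - 1*175 = 6 - 175 = -169)
G = 28 (G = -7*(-4) = 28)
(-323 + G)*l - T(518) = (-323 + 28)*(-169) - 1*518 = -295*(-169) - 518 = 49855 - 518 = 49337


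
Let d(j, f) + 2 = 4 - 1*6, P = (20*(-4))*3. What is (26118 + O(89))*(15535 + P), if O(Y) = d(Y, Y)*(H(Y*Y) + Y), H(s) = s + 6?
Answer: -90944070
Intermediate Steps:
P = -240 (P = -80*3 = -240)
d(j, f) = -4 (d(j, f) = -2 + (4 - 1*6) = -2 + (4 - 6) = -2 - 2 = -4)
H(s) = 6 + s
O(Y) = -24 - 4*Y - 4*Y² (O(Y) = -4*((6 + Y*Y) + Y) = -4*((6 + Y²) + Y) = -4*(6 + Y + Y²) = -24 - 4*Y - 4*Y²)
(26118 + O(89))*(15535 + P) = (26118 + (-24 - 4*89 - 4*89²))*(15535 - 240) = (26118 + (-24 - 356 - 4*7921))*15295 = (26118 + (-24 - 356 - 31684))*15295 = (26118 - 32064)*15295 = -5946*15295 = -90944070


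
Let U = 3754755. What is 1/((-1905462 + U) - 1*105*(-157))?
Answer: 1/1865778 ≈ 5.3597e-7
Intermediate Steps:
1/((-1905462 + U) - 1*105*(-157)) = 1/((-1905462 + 3754755) - 1*105*(-157)) = 1/(1849293 - 105*(-157)) = 1/(1849293 + 16485) = 1/1865778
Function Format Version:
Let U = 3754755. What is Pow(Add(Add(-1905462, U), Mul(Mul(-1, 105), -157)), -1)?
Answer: Rational(1, 1865778) ≈ 5.3597e-7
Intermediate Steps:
Pow(Add(Add(-1905462, U), Mul(Mul(-1, 105), -157)), -1) = Pow(Add(Add(-1905462, 3754755), Mul(Mul(-1, 105), -157)), -1) = Pow(Add(1849293, Mul(-105, -157)), -1) = Pow(Add(1849293, 16485), -1) = Pow(1865778, -1) = Rational(1, 1865778)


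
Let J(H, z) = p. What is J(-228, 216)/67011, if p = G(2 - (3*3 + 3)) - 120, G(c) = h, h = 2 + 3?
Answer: -115/67011 ≈ -0.0017161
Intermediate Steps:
h = 5
G(c) = 5
p = -115 (p = 5 - 120 = -115)
J(H, z) = -115
J(-228, 216)/67011 = -115/67011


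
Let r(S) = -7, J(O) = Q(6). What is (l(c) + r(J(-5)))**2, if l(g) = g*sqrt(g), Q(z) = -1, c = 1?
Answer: 36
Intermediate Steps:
J(O) = -1
l(g) = g**(3/2)
(l(c) + r(J(-5)))**2 = (1**(3/2) - 7)**2 = (1 - 7)**2 = (-6)**2 = 36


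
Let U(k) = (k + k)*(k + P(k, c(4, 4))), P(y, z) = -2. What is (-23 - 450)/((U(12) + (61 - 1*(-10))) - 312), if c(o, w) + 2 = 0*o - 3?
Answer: 473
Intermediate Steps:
c(o, w) = -5 (c(o, w) = -2 + (0*o - 3) = -2 + (0 - 3) = -2 - 3 = -5)
U(k) = 2*k*(-2 + k) (U(k) = (k + k)*(k - 2) = (2*k)*(-2 + k) = 2*k*(-2 + k))
(-23 - 450)/((U(12) + (61 - 1*(-10))) - 312) = (-23 - 450)/((2*12*(-2 + 12) + (61 - 1*(-10))) - 312) = -473/((2*12*10 + (61 + 10)) - 312) = -473/((240 + 71) - 312) = -473/(311 - 312) = -473/(-1) = -473*(-1) = 473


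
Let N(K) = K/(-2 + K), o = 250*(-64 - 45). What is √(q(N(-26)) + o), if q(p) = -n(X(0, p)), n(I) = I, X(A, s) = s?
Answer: 11*I*√44142/14 ≈ 165.08*I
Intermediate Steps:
o = -27250 (o = 250*(-109) = -27250)
N(K) = K/(-2 + K)
q(p) = -p
√(q(N(-26)) + o) = √(-(-26)/(-2 - 26) - 27250) = √(-(-26)/(-28) - 27250) = √(-(-26)*(-1)/28 - 27250) = √(-1*13/14 - 27250) = √(-13/14 - 27250) = √(-381513/14) = 11*I*√44142/14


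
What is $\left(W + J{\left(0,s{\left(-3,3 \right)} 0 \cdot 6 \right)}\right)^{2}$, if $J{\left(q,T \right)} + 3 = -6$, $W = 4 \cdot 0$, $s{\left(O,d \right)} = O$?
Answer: $81$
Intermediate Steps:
$W = 0$
$J{\left(q,T \right)} = -9$ ($J{\left(q,T \right)} = -3 - 6 = -9$)
$\left(W + J{\left(0,s{\left(-3,3 \right)} 0 \cdot 6 \right)}\right)^{2} = \left(0 - 9\right)^{2} = \left(-9\right)^{2} = 81$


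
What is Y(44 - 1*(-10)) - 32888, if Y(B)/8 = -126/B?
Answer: -98720/3 ≈ -32907.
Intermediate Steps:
Y(B) = -1008/B (Y(B) = 8*(-126/B) = -1008/B)
Y(44 - 1*(-10)) - 32888 = -1008/(44 - 1*(-10)) - 32888 = -1008/(44 + 10) - 32888 = -1008/54 - 32888 = -1008*1/54 - 32888 = -56/3 - 32888 = -98720/3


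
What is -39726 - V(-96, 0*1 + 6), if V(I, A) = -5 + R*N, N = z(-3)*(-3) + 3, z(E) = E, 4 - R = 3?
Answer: -39733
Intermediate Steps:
R = 1 (R = 4 - 1*3 = 4 - 3 = 1)
N = 12 (N = -3*(-3) + 3 = 9 + 3 = 12)
V(I, A) = 7 (V(I, A) = -5 + 1*12 = -5 + 12 = 7)
-39726 - V(-96, 0*1 + 6) = -39726 - 1*7 = -39726 - 7 = -39733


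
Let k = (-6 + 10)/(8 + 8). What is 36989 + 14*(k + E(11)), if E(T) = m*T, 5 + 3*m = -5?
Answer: 218875/6 ≈ 36479.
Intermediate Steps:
m = -10/3 (m = -5/3 + (1/3)*(-5) = -5/3 - 5/3 = -10/3 ≈ -3.3333)
k = 1/4 (k = 4/16 = 4*(1/16) = 1/4 ≈ 0.25000)
E(T) = -10*T/3
36989 + 14*(k + E(11)) = 36989 + 14*(1/4 - 10/3*11) = 36989 + 14*(1/4 - 110/3) = 36989 + 14*(-437/12) = 36989 - 3059/6 = 218875/6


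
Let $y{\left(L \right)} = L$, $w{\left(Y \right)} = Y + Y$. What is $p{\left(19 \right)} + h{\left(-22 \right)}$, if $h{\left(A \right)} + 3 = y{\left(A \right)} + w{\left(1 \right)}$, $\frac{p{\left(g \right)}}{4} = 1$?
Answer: $-19$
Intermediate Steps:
$w{\left(Y \right)} = 2 Y$
$p{\left(g \right)} = 4$ ($p{\left(g \right)} = 4 \cdot 1 = 4$)
$h{\left(A \right)} = -1 + A$ ($h{\left(A \right)} = -3 + \left(A + 2 \cdot 1\right) = -3 + \left(A + 2\right) = -3 + \left(2 + A\right) = -1 + A$)
$p{\left(19 \right)} + h{\left(-22 \right)} = 4 - 23 = -19$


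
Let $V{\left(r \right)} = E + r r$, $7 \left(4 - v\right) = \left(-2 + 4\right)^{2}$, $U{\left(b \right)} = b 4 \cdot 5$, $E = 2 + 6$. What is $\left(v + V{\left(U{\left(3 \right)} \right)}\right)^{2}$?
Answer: $\frac{639078400}{49} \approx 1.3042 \cdot 10^{7}$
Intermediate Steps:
$E = 8$
$U{\left(b \right)} = 20 b$ ($U{\left(b \right)} = 4 b 5 = 20 b$)
$v = \frac{24}{7}$ ($v = 4 - \frac{\left(-2 + 4\right)^{2}}{7} = 4 - \frac{2^{2}}{7} = 4 - \frac{4}{7} = \frac{24}{7} \approx 3.4286$)
$V{\left(r \right)} = 8 + r^{2}$ ($V{\left(r \right)} = 8 + r r = 8 + r^{2}$)
$\left(v + V{\left(U{\left(3 \right)} \right)}\right)^{2} = \left(\frac{24}{7} + \left(8 + \left(20 \cdot 3\right)^{2}\right)\right)^{2} = \left(\frac{24}{7} + \left(8 + 60^{2}\right)\right)^{2} = \left(\frac{24}{7} + \left(8 + 3600\right)\right)^{2} = \left(\frac{24}{7} + 3608\right)^{2} = \left(\frac{25280}{7}\right)^{2} = \frac{639078400}{49}$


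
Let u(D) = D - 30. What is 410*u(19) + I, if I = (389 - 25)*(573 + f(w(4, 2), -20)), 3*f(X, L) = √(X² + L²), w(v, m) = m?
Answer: 204062 + 728*√101/3 ≈ 2.0650e+5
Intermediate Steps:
u(D) = -30 + D
f(X, L) = √(L² + X²)/3 (f(X, L) = √(X² + L²)/3 = √(L² + X²)/3)
I = 208572 + 728*√101/3 (I = (389 - 25)*(573 + √((-20)² + 2²)/3) = 364*(573 + √(400 + 4)/3) = 364*(573 + √404/3) = 364*(573 + (2*√101)/3) = 364*(573 + 2*√101/3) = 208572 + 728*√101/3 ≈ 2.1101e+5)
410*u(19) + I = 410*(-30 + 19) + (208572 + 728*√101/3) = 410*(-11) + (208572 + 728*√101/3) = -4510 + (208572 + 728*√101/3) = 204062 + 728*√101/3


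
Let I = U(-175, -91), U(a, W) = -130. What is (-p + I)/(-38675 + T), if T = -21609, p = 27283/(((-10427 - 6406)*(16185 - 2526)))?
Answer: 29889825827/13860614652948 ≈ 0.0021565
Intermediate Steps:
I = -130
p = -27283/229921947 (p = 27283/((-16833*13659)) = 27283/(-229921947) = 27283*(-1/229921947) = -27283/229921947 ≈ -0.00011866)
(-p + I)/(-38675 + T) = (-1*(-27283/229921947) - 130)/(-38675 - 21609) = (27283/229921947 - 130)/(-60284) = -29889825827/229921947*(-1/60284) = 29889825827/13860614652948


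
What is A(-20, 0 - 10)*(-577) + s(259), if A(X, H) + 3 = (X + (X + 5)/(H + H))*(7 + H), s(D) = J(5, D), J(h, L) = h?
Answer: -126343/4 ≈ -31586.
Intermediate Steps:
s(D) = 5
A(X, H) = -3 + (7 + H)*(X + (5 + X)/(2*H)) (A(X, H) = -3 + (X + (X + 5)/(H + H))*(7 + H) = -3 + (X + (5 + X)/((2*H)))*(7 + H) = -3 + (X + (5 + X)*(1/(2*H)))*(7 + H) = -3 + (X + (5 + X)/(2*H))*(7 + H) = -3 + (7 + H)*(X + (5 + X)/(2*H)))
A(-20, 0 - 10)*(-577) + s(259) = ((35 + 7*(-20) + (0 - 10)*(-1 + 15*(-20) + 2*(0 - 10)*(-20)))/(2*(0 - 10)))*(-577) + 5 = ((½)*(35 - 140 - 10*(-1 - 300 + 2*(-10)*(-20)))/(-10))*(-577) + 5 = ((½)*(-⅒)*(35 - 140 - 10*(-1 - 300 + 400)))*(-577) + 5 = ((½)*(-⅒)*(35 - 140 - 10*99))*(-577) + 5 = ((½)*(-⅒)*(35 - 140 - 990))*(-577) + 5 = ((½)*(-⅒)*(-1095))*(-577) + 5 = (219/4)*(-577) + 5 = -126363/4 + 5 = -126343/4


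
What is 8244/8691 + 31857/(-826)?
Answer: -12859983/341846 ≈ -37.619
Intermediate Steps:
8244/8691 + 31857/(-826) = 8244*(1/8691) + 31857*(-1/826) = 2748/2897 - 4551/118 = -12859983/341846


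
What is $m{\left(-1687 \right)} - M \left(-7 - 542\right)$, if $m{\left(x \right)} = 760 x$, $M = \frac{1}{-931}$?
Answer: $- \frac{1193654269}{931} \approx -1.2821 \cdot 10^{6}$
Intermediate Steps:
$M = - \frac{1}{931} \approx -0.0010741$
$m{\left(-1687 \right)} - M \left(-7 - 542\right) = 760 \left(-1687\right) - - \frac{-7 - 542}{931} = -1282120 - \left(- \frac{1}{931}\right) \left(-549\right) = -1282120 - \frac{549}{931} = - \frac{1193654269}{931}$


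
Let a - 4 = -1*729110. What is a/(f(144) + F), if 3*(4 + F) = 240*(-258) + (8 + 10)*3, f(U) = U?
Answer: 2741/77 ≈ 35.597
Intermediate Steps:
a = -729106 (a = 4 - 1*729110 = 4 - 729110 = -729106)
F = -20626 (F = -4 + (240*(-258) + (8 + 10)*3)/3 = -4 + (-61920 + 18*3)/3 = -4 + (-61920 + 54)/3 = -4 + (⅓)*(-61866) = -4 - 20622 = -20626)
a/(f(144) + F) = -729106/(144 - 20626) = -729106/(-20482) = -729106*(-1/20482) = 2741/77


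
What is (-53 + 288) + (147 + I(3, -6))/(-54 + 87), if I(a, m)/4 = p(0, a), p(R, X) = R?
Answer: 2634/11 ≈ 239.45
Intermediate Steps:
I(a, m) = 0 (I(a, m) = 4*0 = 0)
(-53 + 288) + (147 + I(3, -6))/(-54 + 87) = (-53 + 288) + (147 + 0)/(-54 + 87) = 235 + 147/33 = 235 + 147*(1/33) = 235 + 49/11 = 2634/11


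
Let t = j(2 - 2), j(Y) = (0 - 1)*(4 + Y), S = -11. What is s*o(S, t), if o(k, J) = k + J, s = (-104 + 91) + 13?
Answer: 0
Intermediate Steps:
j(Y) = -4 - Y (j(Y) = -(4 + Y) = -4 - Y)
t = -4 (t = -4 - (2 - 2) = -4 - 1*0 = -4 + 0 = -4)
s = 0 (s = -13 + 13 = 0)
o(k, J) = J + k
s*o(S, t) = 0*(-4 - 11) = 0*(-15) = 0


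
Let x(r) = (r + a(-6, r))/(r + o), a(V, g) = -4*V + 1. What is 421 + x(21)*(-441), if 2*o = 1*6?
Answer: -1697/4 ≈ -424.25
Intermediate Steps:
a(V, g) = 1 - 4*V
o = 3 (o = (1*6)/2 = (½)*6 = 3)
x(r) = (25 + r)/(3 + r) (x(r) = (r + (1 - 4*(-6)))/(r + 3) = (r + (1 + 24))/(3 + r) = (r + 25)/(3 + r) = (25 + r)/(3 + r))
421 + x(21)*(-441) = 421 + ((25 + 21)/(3 + 21))*(-441) = 421 + (46/24)*(-441) = 421 + ((1/24)*46)*(-441) = 421 + (23/12)*(-441) = 421 - 3381/4 = -1697/4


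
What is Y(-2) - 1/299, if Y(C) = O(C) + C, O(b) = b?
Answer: -1197/299 ≈ -4.0033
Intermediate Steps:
Y(C) = 2*C (Y(C) = C + C = 2*C)
Y(-2) - 1/299 = 2*(-2) - 1/299 = -4 - 1*1/299 = -4 - 1/299 = -1197/299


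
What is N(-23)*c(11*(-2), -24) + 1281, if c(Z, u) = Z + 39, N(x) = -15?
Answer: 1026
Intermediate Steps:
c(Z, u) = 39 + Z
N(-23)*c(11*(-2), -24) + 1281 = -15*(39 + 11*(-2)) + 1281 = -15*(39 - 22) + 1281 = -15*17 + 1281 = -255 + 1281 = 1026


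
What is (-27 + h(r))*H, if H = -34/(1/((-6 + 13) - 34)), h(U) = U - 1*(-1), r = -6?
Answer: -29376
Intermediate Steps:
h(U) = 1 + U (h(U) = U + 1 = 1 + U)
H = 918 (H = -34/(1/(7 - 34)) = -34/(1/(-27)) = -34/(-1/27) = -34*(-27) = 918)
(-27 + h(r))*H = (-27 + (1 - 6))*918 = (-27 - 5)*918 = -32*918 = -29376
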